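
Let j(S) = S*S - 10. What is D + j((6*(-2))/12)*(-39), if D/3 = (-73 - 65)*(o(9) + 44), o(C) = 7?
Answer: -20763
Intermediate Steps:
j(S) = -10 + S² (j(S) = S² - 10 = -10 + S²)
D = -21114 (D = 3*((-73 - 65)*(7 + 44)) = 3*(-138*51) = 3*(-7038) = -21114)
D + j((6*(-2))/12)*(-39) = -21114 + (-10 + ((6*(-2))/12)²)*(-39) = -21114 + (-10 + (-12*1/12)²)*(-39) = -21114 + (-10 + (-1)²)*(-39) = -21114 + (-10 + 1)*(-39) = -21114 - 9*(-39) = -21114 + 351 = -20763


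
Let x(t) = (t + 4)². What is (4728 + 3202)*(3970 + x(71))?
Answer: 76088350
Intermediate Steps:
x(t) = (4 + t)²
(4728 + 3202)*(3970 + x(71)) = (4728 + 3202)*(3970 + (4 + 71)²) = 7930*(3970 + 75²) = 7930*(3970 + 5625) = 7930*9595 = 76088350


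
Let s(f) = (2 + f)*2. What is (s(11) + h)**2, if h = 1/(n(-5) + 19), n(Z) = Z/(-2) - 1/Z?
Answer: 31945104/47089 ≈ 678.40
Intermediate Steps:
s(f) = 4 + 2*f
n(Z) = -1/Z - Z/2 (n(Z) = Z*(-1/2) - 1/Z = -Z/2 - 1/Z = -1/Z - Z/2)
h = 10/217 (h = 1/((-1/(-5) - 1/2*(-5)) + 19) = 1/((-1*(-1/5) + 5/2) + 19) = 1/((1/5 + 5/2) + 19) = 1/(27/10 + 19) = 1/(217/10) = 10/217 ≈ 0.046083)
(s(11) + h)**2 = ((4 + 2*11) + 10/217)**2 = ((4 + 22) + 10/217)**2 = (26 + 10/217)**2 = (5652/217)**2 = 31945104/47089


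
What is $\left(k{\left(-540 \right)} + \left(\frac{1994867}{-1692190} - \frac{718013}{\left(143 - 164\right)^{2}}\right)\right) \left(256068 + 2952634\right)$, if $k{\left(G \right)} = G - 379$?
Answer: $- \frac{435857067436967611}{53303985} \approx -8.1768 \cdot 10^{9}$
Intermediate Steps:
$k{\left(G \right)} = -379 + G$
$\left(k{\left(-540 \right)} + \left(\frac{1994867}{-1692190} - \frac{718013}{\left(143 - 164\right)^{2}}\right)\right) \left(256068 + 2952634\right) = \left(\left(-379 - 540\right) + \left(\frac{1994867}{-1692190} - \frac{718013}{\left(143 - 164\right)^{2}}\right)\right) \left(256068 + 2952634\right) = \left(-919 + \left(1994867 \left(- \frac{1}{1692190}\right) - \frac{718013}{\left(-21\right)^{2}}\right)\right) 3208702 = \left(-919 - \left(\frac{1994867}{1692190} + \frac{718013}{441}\right)\right) 3208702 = \left(-919 - \frac{1215894154817}{746255790}\right) 3208702 = \left(- \frac{1901703225827}{746255790}\right) 3208702 = - \frac{435857067436967611}{53303985}$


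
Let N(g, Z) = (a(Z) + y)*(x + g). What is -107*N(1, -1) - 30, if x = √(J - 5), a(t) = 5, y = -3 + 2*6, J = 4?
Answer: -1528 - 1498*I ≈ -1528.0 - 1498.0*I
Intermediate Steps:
y = 9 (y = -3 + 12 = 9)
x = I (x = √(4 - 5) = √(-1) = I ≈ 1.0*I)
N(g, Z) = 14*I + 14*g (N(g, Z) = (5 + 9)*(I + g) = 14*(I + g) = 14*I + 14*g)
-107*N(1, -1) - 30 = -107*(14*I + 14*1) - 30 = -107*(14*I + 14) - 30 = -107*(14 + 14*I) - 30 = (-1498 - 1498*I) - 30 = -1528 - 1498*I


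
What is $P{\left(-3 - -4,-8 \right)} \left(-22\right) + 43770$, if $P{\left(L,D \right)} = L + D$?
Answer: $43924$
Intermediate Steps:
$P{\left(L,D \right)} = D + L$
$P{\left(-3 - -4,-8 \right)} \left(-22\right) + 43770 = \left(-8 - -1\right) \left(-22\right) + 43770 = \left(-8 + \left(-3 + 4\right)\right) \left(-22\right) + 43770 = \left(-8 + 1\right) \left(-22\right) + 43770 = \left(-7\right) \left(-22\right) + 43770 = 154 + 43770 = 43924$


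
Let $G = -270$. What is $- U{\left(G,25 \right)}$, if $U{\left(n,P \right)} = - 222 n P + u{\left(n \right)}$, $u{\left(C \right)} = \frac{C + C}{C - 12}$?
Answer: $- \frac{70429590}{47} \approx -1.4985 \cdot 10^{6}$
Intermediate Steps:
$u{\left(C \right)} = \frac{2 C}{-12 + C}$
$U{\left(n,P \right)} = - 222 P n + \frac{2 n}{-12 + n}$ ($U{\left(n,P \right)} = - 222 n P + \frac{2 n}{-12 + n} = - 222 P n + \frac{2 n}{-12 + n}$)
$- U{\left(G,25 \right)} = - \frac{2 \left(-270\right) \left(1 - 2775 \left(-12 - 270\right)\right)}{-12 - 270} = - \frac{2 \left(-270\right) \left(1 - 2775 \left(-282\right)\right)}{-282} = - \frac{2 \left(-270\right) \left(-1\right) \left(1 + 782550\right)}{282} = - \frac{2 \left(-270\right) \left(-1\right) 782551}{282} = \left(-1\right) \frac{70429590}{47} = - \frac{70429590}{47}$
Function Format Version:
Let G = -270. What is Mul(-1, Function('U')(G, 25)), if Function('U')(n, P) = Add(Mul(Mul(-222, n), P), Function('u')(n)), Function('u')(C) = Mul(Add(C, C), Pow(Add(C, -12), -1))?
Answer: Rational(-70429590, 47) ≈ -1.4985e+6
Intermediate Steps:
Function('u')(C) = Mul(2, C, Pow(Add(-12, C), -1)) (Function('u')(C) = Mul(Mul(2, C), Pow(Add(-12, C), -1)) = Mul(2, C, Pow(Add(-12, C), -1)))
Function('U')(n, P) = Add(Mul(-222, P, n), Mul(2, n, Pow(Add(-12, n), -1))) (Function('U')(n, P) = Add(Mul(Mul(-222, n), P), Mul(2, n, Pow(Add(-12, n), -1))) = Add(Mul(-222, P, n), Mul(2, n, Pow(Add(-12, n), -1))))
Mul(-1, Function('U')(G, 25)) = Mul(-1, Mul(2, -270, Pow(Add(-12, -270), -1), Add(1, Mul(-111, 25, Add(-12, -270))))) = Mul(-1, Mul(2, -270, Pow(-282, -1), Add(1, Mul(-111, 25, -282)))) = Mul(-1, Mul(2, -270, Rational(-1, 282), Add(1, 782550))) = Mul(-1, Mul(2, -270, Rational(-1, 282), 782551)) = Mul(-1, Rational(70429590, 47)) = Rational(-70429590, 47)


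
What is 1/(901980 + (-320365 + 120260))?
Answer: 1/701875 ≈ 1.4248e-6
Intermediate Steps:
1/(901980 + (-320365 + 120260)) = 1/(901980 - 200105) = 1/701875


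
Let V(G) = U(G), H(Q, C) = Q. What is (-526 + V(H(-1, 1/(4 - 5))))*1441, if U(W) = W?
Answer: -759407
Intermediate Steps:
V(G) = G
(-526 + V(H(-1, 1/(4 - 5))))*1441 = (-526 - 1)*1441 = -527*1441 = -759407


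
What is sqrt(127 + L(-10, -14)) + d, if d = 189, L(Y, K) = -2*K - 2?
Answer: 189 + 3*sqrt(17) ≈ 201.37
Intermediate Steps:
L(Y, K) = -2 - 2*K
sqrt(127 + L(-10, -14)) + d = sqrt(127 + (-2 - 2*(-14))) + 189 = sqrt(127 + (-2 + 28)) + 189 = sqrt(127 + 26) + 189 = sqrt(153) + 189 = 3*sqrt(17) + 189 = 189 + 3*sqrt(17)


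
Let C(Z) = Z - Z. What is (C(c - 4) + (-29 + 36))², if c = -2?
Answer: 49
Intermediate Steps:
C(Z) = 0
(C(c - 4) + (-29 + 36))² = (0 + (-29 + 36))² = (0 + 7)² = 7² = 49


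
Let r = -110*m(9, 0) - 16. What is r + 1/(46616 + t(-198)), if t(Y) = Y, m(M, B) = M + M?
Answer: -92650327/46418 ≈ -1996.0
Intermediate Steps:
m(M, B) = 2*M
r = -1996 (r = -220*9 - 16 = -110*18 - 16 = -1980 - 16 = -1996)
r + 1/(46616 + t(-198)) = -1996 + 1/(46616 - 198) = -1996 + 1/46418 = -92650327/46418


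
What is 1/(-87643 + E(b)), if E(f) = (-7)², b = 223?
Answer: -1/87594 ≈ -1.1416e-5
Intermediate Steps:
E(f) = 49
1/(-87643 + E(b)) = 1/(-87643 + 49) = 1/(-87594) = -1/87594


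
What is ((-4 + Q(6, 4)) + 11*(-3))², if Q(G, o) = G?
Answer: 961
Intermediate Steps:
((-4 + Q(6, 4)) + 11*(-3))² = ((-4 + 6) + 11*(-3))² = (2 - 33)² = (-31)² = 961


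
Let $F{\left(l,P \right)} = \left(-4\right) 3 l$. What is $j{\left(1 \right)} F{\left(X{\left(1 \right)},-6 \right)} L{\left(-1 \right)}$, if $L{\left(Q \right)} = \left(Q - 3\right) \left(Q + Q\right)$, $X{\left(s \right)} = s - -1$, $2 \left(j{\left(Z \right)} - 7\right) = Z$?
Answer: $-1440$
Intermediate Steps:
$j{\left(Z \right)} = 7 + \frac{Z}{2}$
$X{\left(s \right)} = 1 + s$ ($X{\left(s \right)} = s + 1 = 1 + s$)
$L{\left(Q \right)} = 2 Q \left(-3 + Q\right)$ ($L{\left(Q \right)} = \left(-3 + Q\right) 2 Q = 2 Q \left(-3 + Q\right)$)
$F{\left(l,P \right)} = - 12 l$
$j{\left(1 \right)} F{\left(X{\left(1 \right)},-6 \right)} L{\left(-1 \right)} = \left(7 + \frac{1}{2} \cdot 1\right) \left(- 12 \left(1 + 1\right)\right) 2 \left(-1\right) \left(-3 - 1\right) = \left(7 + \frac{1}{2}\right) \left(\left(-12\right) 2\right) 2 \left(-1\right) \left(-4\right) = \frac{15}{2} \left(-24\right) 8 = \left(-180\right) 8 = -1440$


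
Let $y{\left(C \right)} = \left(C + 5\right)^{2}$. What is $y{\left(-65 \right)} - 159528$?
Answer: $-155928$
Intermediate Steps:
$y{\left(C \right)} = \left(5 + C\right)^{2}$
$y{\left(-65 \right)} - 159528 = \left(5 - 65\right)^{2} - 159528 = \left(-60\right)^{2} - 159528 = 3600 - 159528 = -155928$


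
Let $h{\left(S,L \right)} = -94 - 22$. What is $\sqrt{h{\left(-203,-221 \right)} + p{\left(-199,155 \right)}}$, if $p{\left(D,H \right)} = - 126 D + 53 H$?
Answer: $7 \sqrt{677} \approx 182.13$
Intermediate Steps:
$h{\left(S,L \right)} = -116$ ($h{\left(S,L \right)} = -94 - 22 = -116$)
$\sqrt{h{\left(-203,-221 \right)} + p{\left(-199,155 \right)}} = \sqrt{-116 + \left(\left(-126\right) \left(-199\right) + 53 \cdot 155\right)} = \sqrt{-116 + \left(25074 + 8215\right)} = \sqrt{-116 + 33289} = \sqrt{33173} = 7 \sqrt{677}$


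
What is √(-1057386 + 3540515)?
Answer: 109*√209 ≈ 1575.8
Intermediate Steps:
√(-1057386 + 3540515) = √2483129 = 109*√209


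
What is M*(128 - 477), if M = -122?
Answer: 42578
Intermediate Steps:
M*(128 - 477) = -122*(128 - 477) = -122*(-349) = 42578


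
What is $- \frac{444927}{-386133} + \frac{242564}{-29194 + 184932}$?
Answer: $\frac{2469000093}{911145169} \approx 2.7098$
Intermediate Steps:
$- \frac{444927}{-386133} + \frac{242564}{-29194 + 184932} = \left(-444927\right) \left(- \frac{1}{386133}\right) + \frac{242564}{155738} = \frac{148309}{128711} + 242564 \cdot \frac{1}{155738} = \frac{148309}{128711} + \frac{121282}{77869} = \frac{2469000093}{911145169}$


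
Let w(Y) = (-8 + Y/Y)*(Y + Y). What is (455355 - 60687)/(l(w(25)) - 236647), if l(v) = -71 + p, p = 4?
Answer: -197334/118357 ≈ -1.6673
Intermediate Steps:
w(Y) = -14*Y (w(Y) = (-8 + 1)*(2*Y) = -14*Y)
l(v) = -67 (l(v) = -71 + 4 = -67)
(455355 - 60687)/(l(w(25)) - 236647) = (455355 - 60687)/(-67 - 236647) = 394668/(-236714) = 394668*(-1/236714) = -197334/118357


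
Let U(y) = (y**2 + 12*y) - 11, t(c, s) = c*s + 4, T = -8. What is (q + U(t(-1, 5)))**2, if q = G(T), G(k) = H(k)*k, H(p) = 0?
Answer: 484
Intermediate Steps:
t(c, s) = 4 + c*s
U(y) = -11 + y**2 + 12*y
G(k) = 0 (G(k) = 0*k = 0)
q = 0
(q + U(t(-1, 5)))**2 = (0 + (-11 + (4 - 1*5)**2 + 12*(4 - 1*5)))**2 = (0 + (-11 + (4 - 5)**2 + 12*(4 - 5)))**2 = (0 + (-11 + (-1)**2 + 12*(-1)))**2 = (0 + (-11 + 1 - 12))**2 = (0 - 22)**2 = (-22)**2 = 484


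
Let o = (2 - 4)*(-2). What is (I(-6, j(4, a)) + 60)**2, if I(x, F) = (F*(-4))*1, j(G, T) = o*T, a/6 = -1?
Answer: 24336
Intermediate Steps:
o = 4 (o = -2*(-2) = 4)
a = -6 (a = 6*(-1) = -6)
j(G, T) = 4*T
I(x, F) = -4*F (I(x, F) = -4*F*1 = -4*F)
(I(-6, j(4, a)) + 60)**2 = (-16*(-6) + 60)**2 = (-4*(-24) + 60)**2 = (96 + 60)**2 = 156**2 = 24336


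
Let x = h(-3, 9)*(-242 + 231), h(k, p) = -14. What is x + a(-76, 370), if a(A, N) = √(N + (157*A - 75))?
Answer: 154 + 3*I*√1293 ≈ 154.0 + 107.87*I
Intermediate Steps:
a(A, N) = √(-75 + N + 157*A) (a(A, N) = √(N + (-75 + 157*A)) = √(-75 + N + 157*A))
x = 154 (x = -14*(-242 + 231) = -14*(-11) = 154)
x + a(-76, 370) = 154 + √(-75 + 370 + 157*(-76)) = 154 + √(-75 + 370 - 11932) = 154 + √(-11637) = 154 + 3*I*√1293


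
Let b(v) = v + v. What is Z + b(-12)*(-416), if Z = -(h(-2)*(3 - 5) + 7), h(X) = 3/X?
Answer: 9974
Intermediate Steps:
Z = -10 (Z = -((3/(-2))*(3 - 5) + 7) = -((3*(-½))*(-2) + 7) = -(-3/2*(-2) + 7) = -(3 + 7) = -1*10 = -10)
b(v) = 2*v
Z + b(-12)*(-416) = -10 + (2*(-12))*(-416) = -10 - 24*(-416) = -10 + 9984 = 9974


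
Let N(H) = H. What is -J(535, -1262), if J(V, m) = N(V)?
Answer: -535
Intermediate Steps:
J(V, m) = V
-J(535, -1262) = -1*535 = -535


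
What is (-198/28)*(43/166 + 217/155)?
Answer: -136323/11620 ≈ -11.732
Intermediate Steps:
(-198/28)*(43/166 + 217/155) = (-198*1/28)*(43*(1/166) + 217*(1/155)) = -99*(43/166 + 7/5)/14 = -99/14*1377/830 = -136323/11620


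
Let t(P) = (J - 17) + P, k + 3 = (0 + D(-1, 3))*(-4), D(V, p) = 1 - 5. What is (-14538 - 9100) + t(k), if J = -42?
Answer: -23684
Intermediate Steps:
D(V, p) = -4
k = 13 (k = -3 + (0 - 4)*(-4) = -3 - 4*(-4) = -3 + 16 = 13)
t(P) = -59 + P (t(P) = (-42 - 17) + P = -59 + P)
(-14538 - 9100) + t(k) = (-14538 - 9100) + (-59 + 13) = -23638 - 46 = -23684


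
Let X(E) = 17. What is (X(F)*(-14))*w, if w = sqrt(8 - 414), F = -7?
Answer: -238*I*sqrt(406) ≈ -4795.6*I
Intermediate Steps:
w = I*sqrt(406) (w = sqrt(-406) = I*sqrt(406) ≈ 20.149*I)
(X(F)*(-14))*w = (17*(-14))*(I*sqrt(406)) = -238*I*sqrt(406)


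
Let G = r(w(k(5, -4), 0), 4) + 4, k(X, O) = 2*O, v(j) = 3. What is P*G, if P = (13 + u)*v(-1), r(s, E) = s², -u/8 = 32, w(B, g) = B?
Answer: -49572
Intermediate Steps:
u = -256 (u = -8*32 = -256)
G = 68 (G = (2*(-4))² + 4 = (-8)² + 4 = 64 + 4 = 68)
P = -729 (P = (13 - 256)*3 = -243*3 = -729)
P*G = -729*68 = -49572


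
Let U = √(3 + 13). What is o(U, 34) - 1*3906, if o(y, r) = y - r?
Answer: -3936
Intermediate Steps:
U = 4 (U = √16 = 4)
o(U, 34) - 1*3906 = (4 - 1*34) - 1*3906 = (4 - 34) - 3906 = -30 - 3906 = -3936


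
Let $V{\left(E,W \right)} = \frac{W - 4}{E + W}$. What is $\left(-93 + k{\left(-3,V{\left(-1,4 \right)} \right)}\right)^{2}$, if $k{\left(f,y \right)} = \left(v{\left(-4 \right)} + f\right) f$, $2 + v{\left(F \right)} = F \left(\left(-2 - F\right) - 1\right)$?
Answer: $4356$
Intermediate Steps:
$v{\left(F \right)} = -2 + F \left(-3 - F\right)$ ($v{\left(F \right)} = -2 + F \left(\left(-2 - F\right) - 1\right) = -2 + F \left(-3 - F\right)$)
$V{\left(E,W \right)} = \frac{-4 + W}{E + W}$
$k{\left(f,y \right)} = f \left(-6 + f\right)$ ($k{\left(f,y \right)} = \left(\left(-2 - \left(-4\right)^{2} - -12\right) + f\right) f = \left(\left(-2 - 16 + 12\right) + f\right) f = \left(-6 + f\right) f = f \left(-6 + f\right)$)
$\left(-93 + k{\left(-3,V{\left(-1,4 \right)} \right)}\right)^{2} = \left(-93 - 3 \left(-6 - 3\right)\right)^{2} = \left(-93 - -27\right)^{2} = \left(-93 + 27\right)^{2} = \left(-66\right)^{2} = 4356$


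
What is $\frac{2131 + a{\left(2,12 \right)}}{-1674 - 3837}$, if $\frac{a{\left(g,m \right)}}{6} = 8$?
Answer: $- \frac{2179}{5511} \approx -0.39539$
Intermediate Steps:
$a{\left(g,m \right)} = 48$ ($a{\left(g,m \right)} = 6 \cdot 8 = 48$)
$\frac{2131 + a{\left(2,12 \right)}}{-1674 - 3837} = \frac{2131 + 48}{-1674 - 3837} = \frac{2179}{-5511} = 2179 \left(- \frac{1}{5511}\right) = - \frac{2179}{5511}$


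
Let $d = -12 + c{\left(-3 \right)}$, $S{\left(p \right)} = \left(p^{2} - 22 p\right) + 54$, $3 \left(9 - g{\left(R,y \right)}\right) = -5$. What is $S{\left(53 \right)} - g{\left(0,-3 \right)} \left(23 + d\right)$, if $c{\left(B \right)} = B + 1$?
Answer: $1601$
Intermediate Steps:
$c{\left(B \right)} = 1 + B$
$g{\left(R,y \right)} = \frac{32}{3}$ ($g{\left(R,y \right)} = 9 - - \frac{5}{3} = 9 + \frac{5}{3} = \frac{32}{3}$)
$S{\left(p \right)} = 54 + p^{2} - 22 p$
$d = -14$ ($d = -12 + \left(1 - 3\right) = -12 - 2 = -14$)
$S{\left(53 \right)} - g{\left(0,-3 \right)} \left(23 + d\right) = \left(54 + 53^{2} - 1166\right) - \frac{32 \left(23 - 14\right)}{3} = \left(54 + 2809 - 1166\right) - \frac{32}{3} \cdot 9 = 1697 - 96 = 1601$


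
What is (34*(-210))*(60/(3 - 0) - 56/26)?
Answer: -1656480/13 ≈ -1.2742e+5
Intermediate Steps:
(34*(-210))*(60/(3 - 0) - 56/26) = -7140*(60/(3 - 2*0) - 56*1/26) = -7140*(60/(3 + 0) - 28/13) = -7140*(60/3 - 28/13) = -7140*(60*(⅓) - 28/13) = -7140*(20 - 28/13) = -7140*232/13 = -1656480/13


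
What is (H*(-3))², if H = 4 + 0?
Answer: 144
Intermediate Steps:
H = 4
(H*(-3))² = (4*(-3))² = (-12)² = 144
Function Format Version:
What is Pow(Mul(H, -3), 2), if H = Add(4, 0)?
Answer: 144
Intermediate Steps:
H = 4
Pow(Mul(H, -3), 2) = Pow(Mul(4, -3), 2) = Pow(-12, 2) = 144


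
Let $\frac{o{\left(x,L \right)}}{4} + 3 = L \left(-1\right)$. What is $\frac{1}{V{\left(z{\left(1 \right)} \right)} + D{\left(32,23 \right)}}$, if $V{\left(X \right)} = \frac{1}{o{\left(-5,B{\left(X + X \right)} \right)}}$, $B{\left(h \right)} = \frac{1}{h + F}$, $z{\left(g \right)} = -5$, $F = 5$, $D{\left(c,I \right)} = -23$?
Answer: $- \frac{56}{1293} \approx -0.04331$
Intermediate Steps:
$B{\left(h \right)} = \frac{1}{5 + h}$ ($B{\left(h \right)} = \frac{1}{h + 5} = \frac{1}{5 + h}$)
$o{\left(x,L \right)} = -12 - 4 L$ ($o{\left(x,L \right)} = -12 + 4 L \left(-1\right) = -12 + 4 \left(- L\right) = -12 - 4 L$)
$V{\left(X \right)} = \frac{1}{-12 - \frac{4}{5 + 2 X}}$ ($V{\left(X \right)} = \frac{1}{-12 - \frac{4}{5 + \left(X + X\right)}} = \frac{1}{-12 - \frac{4}{5 + 2 X}}$)
$\frac{1}{V{\left(z{\left(1 \right)} \right)} + D{\left(32,23 \right)}} = \frac{1}{\frac{-5 - -10}{8 \left(8 + 3 \left(-5\right)\right)} - 23} = \frac{1}{\frac{-5 + 10}{8 \left(8 - 15\right)} - 23} = \frac{1}{\frac{1}{8} \frac{1}{-7} \cdot 5 - 23} = \frac{1}{\frac{1}{8} \left(- \frac{1}{7}\right) 5 - 23} = \frac{1}{- \frac{5}{56} - 23} = \frac{1}{- \frac{1293}{56}} = - \frac{56}{1293}$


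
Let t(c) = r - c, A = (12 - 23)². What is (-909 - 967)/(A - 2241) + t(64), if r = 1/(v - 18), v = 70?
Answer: -869461/13780 ≈ -63.096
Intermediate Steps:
A = 121 (A = (-11)² = 121)
r = 1/52 (r = 1/(70 - 18) = 1/52 ≈ 0.019231)
t(c) = 1/52 - c
(-909 - 967)/(A - 2241) + t(64) = (-909 - 967)/(121 - 2241) + (1/52 - 1*64) = -1876/(-2120) + (1/52 - 64) = -1876*(-1/2120) - 3327/52 = 469/530 - 3327/52 = -869461/13780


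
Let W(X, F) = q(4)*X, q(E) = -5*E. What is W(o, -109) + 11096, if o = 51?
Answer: 10076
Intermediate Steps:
W(X, F) = -20*X (W(X, F) = (-5*4)*X = -20*X)
W(o, -109) + 11096 = -20*51 + 11096 = -1020 + 11096 = 10076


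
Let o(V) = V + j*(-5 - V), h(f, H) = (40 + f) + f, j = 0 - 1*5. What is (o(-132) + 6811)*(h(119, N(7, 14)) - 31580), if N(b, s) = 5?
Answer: -189189288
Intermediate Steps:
j = -5 (j = 0 - 5 = -5)
h(f, H) = 40 + 2*f
o(V) = 25 + 6*V (o(V) = V - 5*(-5 - V) = V + (25 + 5*V) = 25 + 6*V)
(o(-132) + 6811)*(h(119, N(7, 14)) - 31580) = ((25 + 6*(-132)) + 6811)*((40 + 2*119) - 31580) = ((25 - 792) + 6811)*((40 + 238) - 31580) = (-767 + 6811)*(278 - 31580) = 6044*(-31302) = -189189288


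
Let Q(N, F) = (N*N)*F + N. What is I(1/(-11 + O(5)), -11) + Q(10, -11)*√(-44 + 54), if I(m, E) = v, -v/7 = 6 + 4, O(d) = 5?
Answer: -70 - 1090*√10 ≈ -3516.9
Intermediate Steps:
v = -70 (v = -7*(6 + 4) = -7*10 = -70)
Q(N, F) = N + F*N² (Q(N, F) = N²*F + N = F*N² + N = N + F*N²)
I(m, E) = -70
I(1/(-11 + O(5)), -11) + Q(10, -11)*√(-44 + 54) = -70 + (10*(1 - 11*10))*√(-44 + 54) = -70 + (10*(1 - 110))*√10 = -70 + (10*(-109))*√10 = -70 - 1090*√10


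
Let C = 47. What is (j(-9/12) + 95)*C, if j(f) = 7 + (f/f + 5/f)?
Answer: 13583/3 ≈ 4527.7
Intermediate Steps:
j(f) = 8 + 5/f (j(f) = 7 + (1 + 5/f) = 8 + 5/f)
(j(-9/12) + 95)*C = ((8 + 5/((-9/12))) + 95)*47 = ((8 + 5/((-9*1/12))) + 95)*47 = ((8 + 5/(-¾)) + 95)*47 = ((8 + 5*(-4/3)) + 95)*47 = ((8 - 20/3) + 95)*47 = (4/3 + 95)*47 = (289/3)*47 = 13583/3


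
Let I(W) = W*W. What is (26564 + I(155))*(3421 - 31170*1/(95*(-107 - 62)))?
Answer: 556026987285/3211 ≈ 1.7316e+8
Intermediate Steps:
I(W) = W²
(26564 + I(155))*(3421 - 31170*1/(95*(-107 - 62))) = (26564 + 155²)*(3421 - 31170*1/(95*(-107 - 62))) = (26564 + 24025)*(3421 - 31170/(95*(-169))) = 50589*(3421 - 31170/(-16055)) = 50589*(3421 - 31170*(-1/16055)) = 50589*(3421 + 6234/3211) = 50589*(10991065/3211) = 556026987285/3211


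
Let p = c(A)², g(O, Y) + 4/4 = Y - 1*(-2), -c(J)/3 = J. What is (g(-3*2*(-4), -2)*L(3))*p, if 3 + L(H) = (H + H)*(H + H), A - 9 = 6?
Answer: -66825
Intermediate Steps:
A = 15 (A = 9 + 6 = 15)
c(J) = -3*J
L(H) = -3 + 4*H² (L(H) = -3 + (H + H)*(H + H) = -3 + (2*H)*(2*H) = -3 + 4*H²)
g(O, Y) = 1 + Y (g(O, Y) = -1 + (Y - 1*(-2)) = -1 + (Y + 2) = -1 + (2 + Y) = 1 + Y)
p = 2025 (p = (-3*15)² = (-45)² = 2025)
(g(-3*2*(-4), -2)*L(3))*p = ((1 - 2)*(-3 + 4*3²))*2025 = -(-3 + 4*9)*2025 = -(-3 + 36)*2025 = -1*33*2025 = -33*2025 = -66825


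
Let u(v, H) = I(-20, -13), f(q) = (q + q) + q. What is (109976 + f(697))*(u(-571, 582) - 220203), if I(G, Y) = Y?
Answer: -24678946472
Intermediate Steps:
f(q) = 3*q (f(q) = 2*q + q = 3*q)
u(v, H) = -13
(109976 + f(697))*(u(-571, 582) - 220203) = (109976 + 3*697)*(-13 - 220203) = (109976 + 2091)*(-220216) = 112067*(-220216) = -24678946472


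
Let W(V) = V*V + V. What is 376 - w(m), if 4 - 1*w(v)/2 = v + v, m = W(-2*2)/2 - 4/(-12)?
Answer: 1180/3 ≈ 393.33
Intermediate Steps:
W(V) = V + V² (W(V) = V² + V = V + V²)
m = 19/3 (m = ((-2*2)*(1 - 2*2))/2 - 4/(-12) = -4*(1 - 4)*(½) - 4*(-1/12) = -4*(-3)*(½) + ⅓ = 12*(½) + ⅓ = 6 + ⅓ = 19/3 ≈ 6.3333)
w(v) = 8 - 4*v (w(v) = 8 - 2*(v + v) = 8 - 4*v)
376 - w(m) = 376 - (8 - 4*19/3) = 376 - (8 - 76/3) = 376 - 1*(-52/3) = 376 + 52/3 = 1180/3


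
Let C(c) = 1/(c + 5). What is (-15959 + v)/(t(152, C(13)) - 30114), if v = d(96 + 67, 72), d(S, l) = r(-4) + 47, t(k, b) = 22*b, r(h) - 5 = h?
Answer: 143199/271015 ≈ 0.52838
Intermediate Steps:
C(c) = 1/(5 + c)
r(h) = 5 + h
d(S, l) = 48 (d(S, l) = (5 - 4) + 47 = 1 + 47 = 48)
v = 48
(-15959 + v)/(t(152, C(13)) - 30114) = (-15959 + 48)/(22/(5 + 13) - 30114) = -15911/(22/18 - 30114) = -15911/(22*(1/18) - 30114) = -15911/(11/9 - 30114) = -15911/(-271015/9) = -15911*(-9/271015) = 143199/271015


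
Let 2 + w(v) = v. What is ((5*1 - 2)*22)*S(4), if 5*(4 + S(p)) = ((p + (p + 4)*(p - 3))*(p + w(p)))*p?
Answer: 17688/5 ≈ 3537.6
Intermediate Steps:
w(v) = -2 + v
S(p) = -4 + p*(-2 + 2*p)*(p + (-3 + p)*(4 + p))/5 (S(p) = -4 + (((p + (p + 4)*(p - 3))*(p + (-2 + p)))*p)/5 = -4 + (((p + (4 + p)*(-3 + p))*(-2 + 2*p))*p)/5 = -4 + (((p + (-3 + p)*(4 + p))*(-2 + 2*p))*p)/5 = -4 + (((-2 + 2*p)*(p + (-3 + p)*(4 + p)))*p)/5 = -4 + (p*(-2 + 2*p)*(p + (-3 + p)*(4 + p)))/5 = -4 + p*(-2 + 2*p)*(p + (-3 + p)*(4 + p))/5)
((5*1 - 2)*22)*S(4) = ((5*1 - 2)*22)*(-4 - 28/5*4**2 + (2/5)*4**3 + (2/5)*4**4 + (24/5)*4) = ((5 - 2)*22)*(-4 - 28/5*16 + (2/5)*64 + (2/5)*256 + 96/5) = (3*22)*(-4 - 448/5 + 128/5 + 512/5 + 96/5) = 66*(268/5) = 17688/5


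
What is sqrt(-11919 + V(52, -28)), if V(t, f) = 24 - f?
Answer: I*sqrt(11867) ≈ 108.94*I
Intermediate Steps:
sqrt(-11919 + V(52, -28)) = sqrt(-11919 + (24 - 1*(-28))) = sqrt(-11919 + (24 + 28)) = sqrt(-11919 + 52) = sqrt(-11867) = I*sqrt(11867)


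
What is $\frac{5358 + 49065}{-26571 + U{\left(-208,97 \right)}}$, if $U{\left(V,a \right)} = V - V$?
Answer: $- \frac{18141}{8857} \approx -2.0482$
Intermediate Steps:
$U{\left(V,a \right)} = 0$
$\frac{5358 + 49065}{-26571 + U{\left(-208,97 \right)}} = \frac{5358 + 49065}{-26571 + 0} = \frac{54423}{-26571} = 54423 \left(- \frac{1}{26571}\right) = - \frac{18141}{8857}$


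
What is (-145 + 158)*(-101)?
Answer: -1313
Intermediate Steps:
(-145 + 158)*(-101) = 13*(-101) = -1313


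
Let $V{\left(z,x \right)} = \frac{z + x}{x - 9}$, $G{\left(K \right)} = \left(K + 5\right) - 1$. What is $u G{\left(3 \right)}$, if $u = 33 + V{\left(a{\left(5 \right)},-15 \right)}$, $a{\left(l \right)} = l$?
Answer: $\frac{2807}{12} \approx 233.92$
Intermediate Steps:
$G{\left(K \right)} = 4 + K$ ($G{\left(K \right)} = \left(5 + K\right) - 1 = 4 + K$)
$V{\left(z,x \right)} = \frac{x + z}{-9 + x}$
$u = \frac{401}{12}$ ($u = 33 + \frac{-15 + 5}{-9 - 15} = 33 + \frac{1}{-24} \left(-10\right) = 33 - - \frac{5}{12} = 33 + \frac{5}{12} = \frac{401}{12} \approx 33.417$)
$u G{\left(3 \right)} = \frac{401 \left(4 + 3\right)}{12} = \frac{401}{12} \cdot 7 = \frac{2807}{12}$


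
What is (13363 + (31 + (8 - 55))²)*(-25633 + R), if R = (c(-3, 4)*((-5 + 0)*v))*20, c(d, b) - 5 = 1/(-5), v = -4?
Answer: -322947347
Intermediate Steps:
c(d, b) = 24/5 (c(d, b) = 5 + 1/(-5) = 5 - ⅕ = 24/5)
R = 1920 (R = (24*((-5 + 0)*(-4))/5)*20 = (24*(-5*(-4))/5)*20 = ((24/5)*20)*20 = 96*20 = 1920)
(13363 + (31 + (8 - 55))²)*(-25633 + R) = (13363 + (31 + (8 - 55))²)*(-25633 + 1920) = (13363 + (31 - 47)²)*(-23713) = (13363 + (-16)²)*(-23713) = (13363 + 256)*(-23713) = 13619*(-23713) = -322947347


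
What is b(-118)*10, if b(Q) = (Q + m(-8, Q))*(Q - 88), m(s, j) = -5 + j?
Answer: 496460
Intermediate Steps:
b(Q) = (-88 + Q)*(-5 + 2*Q) (b(Q) = (Q + (-5 + Q))*(Q - 88) = (-5 + 2*Q)*(-88 + Q) = (-88 + Q)*(-5 + 2*Q))
b(-118)*10 = (440 - 181*(-118) + 2*(-118)²)*10 = (440 + 21358 + 2*13924)*10 = (440 + 21358 + 27848)*10 = 49646*10 = 496460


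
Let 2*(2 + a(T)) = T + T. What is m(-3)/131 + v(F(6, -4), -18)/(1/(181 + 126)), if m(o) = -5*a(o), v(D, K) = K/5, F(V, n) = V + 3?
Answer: -723781/655 ≈ -1105.0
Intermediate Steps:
a(T) = -2 + T (a(T) = -2 + (T + T)/2 = -2 + (2*T)/2 = -2 + T)
F(V, n) = 3 + V
v(D, K) = K/5 (v(D, K) = K*(⅕) = K/5)
m(o) = 10 - 5*o (m(o) = -5*(-2 + o) = 10 - 5*o)
m(-3)/131 + v(F(6, -4), -18)/(1/(181 + 126)) = (10 - 5*(-3))/131 + ((⅕)*(-18))/(1/(181 + 126)) = (10 + 15)*(1/131) - 18/(5*(1/307)) = 25*(1/131) - 18/(5*1/307) = 25/131 - 18/5*307 = 25/131 - 5526/5 = -723781/655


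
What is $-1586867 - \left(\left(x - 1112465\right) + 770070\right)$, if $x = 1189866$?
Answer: $-2434338$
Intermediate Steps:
$-1586867 - \left(\left(x - 1112465\right) + 770070\right) = -1586867 - \left(\left(1189866 - 1112465\right) + 770070\right) = -1586867 - \left(77401 + 770070\right) = -1586867 - 847471 = -2434338$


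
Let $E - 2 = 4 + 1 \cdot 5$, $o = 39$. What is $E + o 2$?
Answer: $89$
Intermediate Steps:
$E = 11$ ($E = 2 + \left(4 + 1 \cdot 5\right) = 2 + \left(4 + 5\right) = 2 + 9 = 11$)
$E + o 2 = 11 + 39 \cdot 2 = 11 + 78 = 89$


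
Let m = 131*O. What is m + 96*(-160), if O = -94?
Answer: -27674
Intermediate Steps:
m = -12314 (m = 131*(-94) = -12314)
m + 96*(-160) = -12314 + 96*(-160) = -12314 - 15360 = -27674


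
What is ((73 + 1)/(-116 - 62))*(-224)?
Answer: 8288/89 ≈ 93.124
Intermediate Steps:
((73 + 1)/(-116 - 62))*(-224) = (74/(-178))*(-224) = (74*(-1/178))*(-224) = -37/89*(-224) = 8288/89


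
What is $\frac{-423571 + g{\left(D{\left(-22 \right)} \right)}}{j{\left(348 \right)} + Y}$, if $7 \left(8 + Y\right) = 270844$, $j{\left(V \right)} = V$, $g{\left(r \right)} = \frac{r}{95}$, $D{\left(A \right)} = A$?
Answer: $- \frac{40239267}{3708040} \approx -10.852$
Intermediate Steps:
$g{\left(r \right)} = \frac{r}{95}$ ($g{\left(r \right)} = r \frac{1}{95} = \frac{r}{95}$)
$Y = 38684$ ($Y = -8 + \frac{1}{7} \cdot 270844 = -8 + 38692 = 38684$)
$\frac{-423571 + g{\left(D{\left(-22 \right)} \right)}}{j{\left(348 \right)} + Y} = \frac{-423571 + \frac{1}{95} \left(-22\right)}{348 + 38684} = \frac{-423571 - \frac{22}{95}}{39032} = \left(- \frac{40239267}{95}\right) \frac{1}{39032} = - \frac{40239267}{3708040}$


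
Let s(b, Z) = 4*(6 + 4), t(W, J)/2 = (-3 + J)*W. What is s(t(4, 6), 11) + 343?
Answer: 383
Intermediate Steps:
t(W, J) = 2*W*(-3 + J) (t(W, J) = 2*((-3 + J)*W) = 2*(W*(-3 + J)) = 2*W*(-3 + J))
s(b, Z) = 40 (s(b, Z) = 4*10 = 40)
s(t(4, 6), 11) + 343 = 40 + 343 = 383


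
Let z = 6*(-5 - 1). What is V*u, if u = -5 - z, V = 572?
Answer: 17732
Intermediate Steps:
z = -36 (z = 6*(-6) = -36)
u = 31 (u = -5 - 1*(-36) = -5 + 36 = 31)
V*u = 572*31 = 17732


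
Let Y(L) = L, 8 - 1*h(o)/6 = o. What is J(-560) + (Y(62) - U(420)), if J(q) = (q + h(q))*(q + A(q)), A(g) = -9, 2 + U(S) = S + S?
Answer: -1621288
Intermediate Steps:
h(o) = 48 - 6*o
U(S) = -2 + 2*S (U(S) = -2 + (S + S) = -2 + 2*S)
J(q) = (-9 + q)*(48 - 5*q) (J(q) = (q + (48 - 6*q))*(q - 9) = (48 - 5*q)*(-9 + q) = (-9 + q)*(48 - 5*q))
J(-560) + (Y(62) - U(420)) = (-432 - 5*(-560)**2 + 93*(-560)) + (62 - (-2 + 2*420)) = (-432 - 5*313600 - 52080) + (62 - (-2 + 840)) = (-432 - 1568000 - 52080) + (62 - 1*838) = -1620512 + (62 - 838) = -1620512 - 776 = -1621288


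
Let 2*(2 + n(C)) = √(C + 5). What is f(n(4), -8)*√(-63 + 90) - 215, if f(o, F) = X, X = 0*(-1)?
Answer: -215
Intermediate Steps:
X = 0
n(C) = -2 + √(5 + C)/2 (n(C) = -2 + √(C + 5)/2 = -2 + √(5 + C)/2)
f(o, F) = 0
f(n(4), -8)*√(-63 + 90) - 215 = 0*√(-63 + 90) - 215 = 0*√27 - 215 = 0*(3*√3) - 215 = 0 - 215 = -215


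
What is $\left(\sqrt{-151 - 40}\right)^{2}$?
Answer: $-191$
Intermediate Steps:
$\left(\sqrt{-151 - 40}\right)^{2} = \left(\sqrt{-191}\right)^{2} = \left(i \sqrt{191}\right)^{2} = -191$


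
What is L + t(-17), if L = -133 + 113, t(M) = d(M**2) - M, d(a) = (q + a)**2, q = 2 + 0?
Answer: 84678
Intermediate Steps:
q = 2
d(a) = (2 + a)**2
t(M) = (2 + M**2)**2 - M
L = -20
L + t(-17) = -20 + ((2 + (-17)**2)**2 - 1*(-17)) = -20 + ((2 + 289)**2 + 17) = -20 + (291**2 + 17) = -20 + (84681 + 17) = -20 + 84698 = 84678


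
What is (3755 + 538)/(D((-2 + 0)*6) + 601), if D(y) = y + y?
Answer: 4293/577 ≈ 7.4402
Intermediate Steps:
D(y) = 2*y
(3755 + 538)/(D((-2 + 0)*6) + 601) = (3755 + 538)/(2*((-2 + 0)*6) + 601) = 4293/(2*(-2*6) + 601) = 4293/(2*(-12) + 601) = 4293/(-24 + 601) = 4293/577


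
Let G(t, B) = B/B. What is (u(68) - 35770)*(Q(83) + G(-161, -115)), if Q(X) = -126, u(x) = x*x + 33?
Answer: 3889125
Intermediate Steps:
G(t, B) = 1
u(x) = 33 + x² (u(x) = x² + 33 = 33 + x²)
(u(68) - 35770)*(Q(83) + G(-161, -115)) = ((33 + 68²) - 35770)*(-126 + 1) = ((33 + 4624) - 35770)*(-125) = (4657 - 35770)*(-125) = -31113*(-125) = 3889125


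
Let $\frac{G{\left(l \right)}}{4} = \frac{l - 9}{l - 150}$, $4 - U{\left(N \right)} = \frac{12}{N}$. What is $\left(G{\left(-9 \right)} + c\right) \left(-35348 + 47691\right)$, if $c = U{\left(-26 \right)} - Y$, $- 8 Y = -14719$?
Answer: $- \frac{124840841929}{5512} \approx -2.2649 \cdot 10^{7}$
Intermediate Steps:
$Y = \frac{14719}{8}$ ($Y = \left(- \frac{1}{8}\right) \left(-14719\right) = \frac{14719}{8} \approx 1839.9$)
$U{\left(N \right)} = 4 - \frac{12}{N}$
$G{\left(l \right)} = \frac{4 \left(-9 + l\right)}{-150 + l}$ ($G{\left(l \right)} = 4 \frac{l - 9}{l - 150} = 4 \frac{-9 + l}{-150 + l} = \frac{4 \left(-9 + l\right)}{-150 + l}$)
$c = - \frac{190883}{104}$ ($c = \left(4 - \frac{12}{-26}\right) - \frac{14719}{8} = \left(4 - - \frac{6}{13}\right) - \frac{14719}{8} = \left(4 + \frac{6}{13}\right) - \frac{14719}{8} = \frac{58}{13} - \frac{14719}{8} = - \frac{190883}{104} \approx -1835.4$)
$\left(G{\left(-9 \right)} + c\right) \left(-35348 + 47691\right) = \left(\frac{4 \left(-9 - 9\right)}{-150 - 9} - \frac{190883}{104}\right) \left(-35348 + 47691\right) = \left(4 \frac{1}{-159} \left(-18\right) - \frac{190883}{104}\right) 12343 = \left(4 \left(- \frac{1}{159}\right) \left(-18\right) - \frac{190883}{104}\right) 12343 = \left(\frac{24}{53} - \frac{190883}{104}\right) 12343 = \left(- \frac{10114303}{5512}\right) 12343 = - \frac{124840841929}{5512}$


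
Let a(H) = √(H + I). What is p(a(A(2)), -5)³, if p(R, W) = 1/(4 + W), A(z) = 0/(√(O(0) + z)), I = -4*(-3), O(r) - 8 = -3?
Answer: -1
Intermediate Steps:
O(r) = 5 (O(r) = 8 - 3 = 5)
I = 12
A(z) = 0 (A(z) = 0/(√(5 + z)) = 0/√(5 + z) = 0)
a(H) = √(12 + H) (a(H) = √(H + 12) = √(12 + H))
p(a(A(2)), -5)³ = (1/(4 - 5))³ = (1/(-1))³ = (-1)³ = -1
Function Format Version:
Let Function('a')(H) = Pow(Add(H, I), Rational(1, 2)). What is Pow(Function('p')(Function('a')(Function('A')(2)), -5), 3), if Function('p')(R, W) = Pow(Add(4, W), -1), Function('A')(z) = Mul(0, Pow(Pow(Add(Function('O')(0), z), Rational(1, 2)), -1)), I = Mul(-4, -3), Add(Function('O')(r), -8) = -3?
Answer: -1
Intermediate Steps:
Function('O')(r) = 5 (Function('O')(r) = Add(8, -3) = 5)
I = 12
Function('A')(z) = 0 (Function('A')(z) = Mul(0, Pow(Pow(Add(5, z), Rational(1, 2)), -1)) = Mul(0, Pow(Add(5, z), Rational(-1, 2))) = 0)
Function('a')(H) = Pow(Add(12, H), Rational(1, 2)) (Function('a')(H) = Pow(Add(H, 12), Rational(1, 2)) = Pow(Add(12, H), Rational(1, 2)))
Pow(Function('p')(Function('a')(Function('A')(2)), -5), 3) = Pow(Pow(Add(4, -5), -1), 3) = Pow(Pow(-1, -1), 3) = Pow(-1, 3) = -1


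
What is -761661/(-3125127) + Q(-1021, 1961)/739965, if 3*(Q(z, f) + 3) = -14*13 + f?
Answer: 37696420453/154165640037 ≈ 0.24452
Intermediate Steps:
Q(z, f) = -191/3 + f/3 (Q(z, f) = -3 + (-14*13 + f)/3 = -3 + (-182 + f)/3 = -3 + (-182/3 + f/3) = -191/3 + f/3)
-761661/(-3125127) + Q(-1021, 1961)/739965 = -761661/(-3125127) + (-191/3 + (⅓)*1961)/739965 = -761661*(-1/3125127) + (-191/3 + 1961/3)*(1/739965) = 253887/1041709 + 590*(1/739965) = 253887/1041709 + 118/147993 = 37696420453/154165640037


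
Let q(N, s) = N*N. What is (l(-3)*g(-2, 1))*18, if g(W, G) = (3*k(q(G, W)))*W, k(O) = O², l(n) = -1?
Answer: 108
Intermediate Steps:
q(N, s) = N²
g(W, G) = 3*W*G⁴ (g(W, G) = (3*(G²)²)*W = (3*G⁴)*W = 3*W*G⁴)
(l(-3)*g(-2, 1))*18 = -3*(-2)*1⁴*18 = -3*(-2)*18 = -1*(-6)*18 = 6*18 = 108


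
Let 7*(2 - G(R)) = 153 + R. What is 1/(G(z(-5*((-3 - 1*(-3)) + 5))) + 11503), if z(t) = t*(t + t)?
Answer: 7/79132 ≈ 8.8460e-5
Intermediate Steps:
z(t) = 2*t**2 (z(t) = t*(2*t) = 2*t**2)
G(R) = -139/7 - R/7 (G(R) = 2 - (153 + R)/7 = 2 + (-153/7 - R/7) = -139/7 - R/7)
1/(G(z(-5*((-3 - 1*(-3)) + 5))) + 11503) = 1/((-139/7 - 2*(-5*((-3 - 1*(-3)) + 5))**2/7) + 11503) = 1/((-139/7 - 2*(-5*((-3 + 3) + 5))**2/7) + 11503) = 1/((-139/7 - 2*(-5*(0 + 5))**2/7) + 11503) = 1/((-139/7 - 2*(-5*5)**2/7) + 11503) = 1/((-139/7 - 2*(-25)**2/7) + 11503) = 1/((-139/7 - 2*625/7) + 11503) = 1/((-139/7 - 1/7*1250) + 11503) = 1/((-139/7 - 1250/7) + 11503) = 1/(-1389/7 + 11503) = 1/(79132/7) = 7/79132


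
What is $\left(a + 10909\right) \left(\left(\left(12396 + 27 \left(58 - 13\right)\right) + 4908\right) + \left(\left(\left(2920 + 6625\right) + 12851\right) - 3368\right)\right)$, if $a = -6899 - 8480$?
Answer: $-167835090$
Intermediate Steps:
$a = -15379$
$\left(a + 10909\right) \left(\left(\left(12396 + 27 \left(58 - 13\right)\right) + 4908\right) + \left(\left(\left(2920 + 6625\right) + 12851\right) - 3368\right)\right) = \left(-15379 + 10909\right) \left(\left(\left(12396 + 27 \left(58 - 13\right)\right) + 4908\right) + \left(\left(\left(2920 + 6625\right) + 12851\right) - 3368\right)\right) = - 4470 \left(\left(\left(12396 + 27 \cdot 45\right) + 4908\right) + \left(\left(9545 + 12851\right) - 3368\right)\right) = - 4470 \left(\left(\left(12396 + 1215\right) + 4908\right) + \left(22396 - 3368\right)\right) = - 4470 \left(\left(13611 + 4908\right) + 19028\right) = - 4470 \left(18519 + 19028\right) = \left(-4470\right) 37547 = -167835090$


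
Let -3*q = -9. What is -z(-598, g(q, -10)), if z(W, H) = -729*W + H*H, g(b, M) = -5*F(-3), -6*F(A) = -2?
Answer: -3923503/9 ≈ -4.3595e+5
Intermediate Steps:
q = 3 (q = -⅓*(-9) = 3)
F(A) = ⅓ (F(A) = -⅙*(-2) = ⅓)
g(b, M) = -5/3 (g(b, M) = -5*⅓ = -5/3)
z(W, H) = H² - 729*W (z(W, H) = -729*W + H² = H² - 729*W)
-z(-598, g(q, -10)) = -((-5/3)² - 729*(-598)) = -(25/9 + 435942) = -1*3923503/9 = -3923503/9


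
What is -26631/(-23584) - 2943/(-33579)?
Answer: 9733839/7999264 ≈ 1.2168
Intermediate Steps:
-26631/(-23584) - 2943/(-33579) = -26631*(-1/23584) - 2943*(-1/33579) = 2421/2144 + 327/3731 = 9733839/7999264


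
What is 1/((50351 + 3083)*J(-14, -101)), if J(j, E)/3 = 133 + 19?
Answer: 1/24365904 ≈ 4.1041e-8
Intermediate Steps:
J(j, E) = 456 (J(j, E) = 3*(133 + 19) = 3*152 = 456)
1/((50351 + 3083)*J(-14, -101)) = 1/((50351 + 3083)*456) = (1/456)/53434 = (1/53434)*(1/456) = 1/24365904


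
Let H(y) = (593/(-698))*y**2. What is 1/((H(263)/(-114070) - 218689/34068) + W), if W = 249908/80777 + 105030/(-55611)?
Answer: -59610674808887070/280103886305813101 ≈ -0.21282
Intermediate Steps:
H(y) = -593*y**2/698 (H(y) = (593*(-1/698))*y**2 = -593*y**2/698)
W = 601513942/499121083 (W = 249908*(1/80777) + 105030*(-1/55611) = 249908/80777 - 11670/6179 = 601513942/499121083 ≈ 1.2051)
1/((H(263)/(-114070) - 218689/34068) + W) = 1/((-593/698*263**2/(-114070) - 218689/34068) + 601513942/499121083) = 1/((-593/698*69169*(-1/114070) - 218689*1/34068) + 601513942/499121083) = 1/((-41017217/698*(-1/114070) - 218689/34068) + 601513942/499121083) = 1/((41017217/79620860 - 218689/34068) + 601513942/499121083) = 1/(-117756115469/19945025430 + 601513942/499121083) = 1/(-280103886305813101/59610674808887070) = -59610674808887070/280103886305813101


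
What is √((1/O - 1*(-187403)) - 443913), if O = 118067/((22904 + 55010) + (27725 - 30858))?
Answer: I*√3575693498425063/118067 ≈ 506.47*I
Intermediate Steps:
O = 118067/74781 (O = 118067/(77914 - 3133) = 118067/74781 ≈ 1.5788)
√((1/O - 1*(-187403)) - 443913) = √((1/(118067/74781) - 1*(-187403)) - 443913) = √((74781/118067 + 187403) - 443913) = √(22126184782/118067 - 443913) = √(-30285291389/118067) = I*√3575693498425063/118067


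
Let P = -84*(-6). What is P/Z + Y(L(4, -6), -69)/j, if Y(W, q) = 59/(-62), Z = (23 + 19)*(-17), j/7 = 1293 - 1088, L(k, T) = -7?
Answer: -1068643/1512490 ≈ -0.70655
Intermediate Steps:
j = 1435 (j = 7*(1293 - 1088) = 7*205 = 1435)
P = 504
Z = -714 (Z = 42*(-17) = -714)
Y(W, q) = -59/62 (Y(W, q) = 59*(-1/62) = -59/62)
P/Z + Y(L(4, -6), -69)/j = 504/(-714) - 59/62/1435 = 504*(-1/714) - 59/62*1/1435 = -12/17 - 59/88970 = -1068643/1512490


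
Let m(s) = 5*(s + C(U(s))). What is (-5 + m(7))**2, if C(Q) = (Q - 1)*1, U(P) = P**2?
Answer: 72900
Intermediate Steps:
C(Q) = -1 + Q (C(Q) = (-1 + Q)*1 = -1 + Q)
m(s) = -5 + 5*s + 5*s**2 (m(s) = 5*(s + (-1 + s**2)) = 5*(-1 + s + s**2) = -5 + 5*s + 5*s**2)
(-5 + m(7))**2 = (-5 + (-5 + 5*7 + 5*7**2))**2 = (-5 + (-5 + 35 + 5*49))**2 = (-5 + (-5 + 35 + 245))**2 = (-5 + 275)**2 = 270**2 = 72900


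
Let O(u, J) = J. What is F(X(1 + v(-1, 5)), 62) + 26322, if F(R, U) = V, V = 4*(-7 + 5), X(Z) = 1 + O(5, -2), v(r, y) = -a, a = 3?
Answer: 26314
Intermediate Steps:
v(r, y) = -3 (v(r, y) = -1*3 = -3)
X(Z) = -1 (X(Z) = 1 - 2 = -1)
V = -8 (V = 4*(-2) = -8)
F(R, U) = -8
F(X(1 + v(-1, 5)), 62) + 26322 = -8 + 26322 = 26314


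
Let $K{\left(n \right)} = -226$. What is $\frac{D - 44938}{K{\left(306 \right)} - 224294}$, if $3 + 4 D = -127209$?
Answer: $\frac{76741}{224520} \approx 0.3418$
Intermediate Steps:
$D = -31803$ ($D = - \frac{3}{4} + \frac{1}{4} \left(-127209\right) = - \frac{3}{4} - \frac{127209}{4} = -31803$)
$\frac{D - 44938}{K{\left(306 \right)} - 224294} = \frac{-31803 - 44938}{-226 - 224294} = - \frac{76741}{-224520} = \left(-76741\right) \left(- \frac{1}{224520}\right) = \frac{76741}{224520}$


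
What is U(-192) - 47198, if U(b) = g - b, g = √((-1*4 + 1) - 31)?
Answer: -47006 + I*√34 ≈ -47006.0 + 5.831*I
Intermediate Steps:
g = I*√34 (g = √((-4 + 1) - 31) = √(-3 - 31) = √(-34) = I*√34 ≈ 5.8309*I)
U(b) = -b + I*√34 (U(b) = I*√34 - b = -b + I*√34)
U(-192) - 47198 = (-1*(-192) + I*√34) - 47198 = (192 + I*√34) - 47198 = -47006 + I*√34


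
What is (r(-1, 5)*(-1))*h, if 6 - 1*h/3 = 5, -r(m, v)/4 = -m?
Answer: 12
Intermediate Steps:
r(m, v) = 4*m (r(m, v) = -(-4)*m = 4*m)
h = 3 (h = 18 - 3*5 = 18 - 15 = 3)
(r(-1, 5)*(-1))*h = ((4*(-1))*(-1))*3 = -4*(-1)*3 = 4*3 = 12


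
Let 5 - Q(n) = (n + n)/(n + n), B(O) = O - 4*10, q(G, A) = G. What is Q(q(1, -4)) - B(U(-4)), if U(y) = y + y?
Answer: 52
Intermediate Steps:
U(y) = 2*y
B(O) = -40 + O (B(O) = O - 40 = -40 + O)
Q(n) = 4 (Q(n) = 5 - (n + n)/(n + n) = 5 - 2*n/(2*n) = 5 - 2*n*1/(2*n) = 5 - 1*1 = 5 - 1 = 4)
Q(q(1, -4)) - B(U(-4)) = 4 - (-40 + 2*(-4)) = 4 - (-40 - 8) = 4 - 1*(-48) = 4 + 48 = 52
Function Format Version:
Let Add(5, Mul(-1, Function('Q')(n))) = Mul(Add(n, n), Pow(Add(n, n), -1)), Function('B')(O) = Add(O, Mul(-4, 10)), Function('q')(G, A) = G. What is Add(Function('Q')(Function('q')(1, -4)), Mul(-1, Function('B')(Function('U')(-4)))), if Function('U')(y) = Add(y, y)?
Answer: 52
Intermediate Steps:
Function('U')(y) = Mul(2, y)
Function('B')(O) = Add(-40, O) (Function('B')(O) = Add(O, -40) = Add(-40, O))
Function('Q')(n) = 4 (Function('Q')(n) = Add(5, Mul(-1, Mul(Add(n, n), Pow(Add(n, n), -1)))) = Add(5, Mul(-1, Mul(Mul(2, n), Pow(Mul(2, n), -1)))) = Add(5, Mul(-1, Mul(Mul(2, n), Mul(Rational(1, 2), Pow(n, -1))))) = Add(5, Mul(-1, 1)) = Add(5, -1) = 4)
Add(Function('Q')(Function('q')(1, -4)), Mul(-1, Function('B')(Function('U')(-4)))) = Add(4, Mul(-1, Add(-40, Mul(2, -4)))) = Add(4, Mul(-1, Add(-40, -8))) = Add(4, Mul(-1, -48)) = Add(4, 48) = 52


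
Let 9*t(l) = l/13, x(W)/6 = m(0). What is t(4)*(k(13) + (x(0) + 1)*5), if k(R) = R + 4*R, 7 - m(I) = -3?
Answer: 1480/117 ≈ 12.650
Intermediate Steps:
m(I) = 10 (m(I) = 7 - 1*(-3) = 7 + 3 = 10)
x(W) = 60 (x(W) = 6*10 = 60)
t(l) = l/117 (t(l) = (l/13)/9 = l/117)
k(R) = 5*R
t(4)*(k(13) + (x(0) + 1)*5) = ((1/117)*4)*(5*13 + (60 + 1)*5) = 4*(65 + 61*5)/117 = 4*(65 + 305)/117 = (4/117)*370 = 1480/117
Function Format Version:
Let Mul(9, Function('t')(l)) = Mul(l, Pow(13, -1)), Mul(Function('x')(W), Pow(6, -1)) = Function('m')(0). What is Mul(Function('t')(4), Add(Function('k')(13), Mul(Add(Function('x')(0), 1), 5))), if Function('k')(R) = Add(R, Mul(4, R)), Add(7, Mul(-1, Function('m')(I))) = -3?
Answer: Rational(1480, 117) ≈ 12.650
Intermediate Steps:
Function('m')(I) = 10 (Function('m')(I) = Add(7, Mul(-1, -3)) = Add(7, 3) = 10)
Function('x')(W) = 60 (Function('x')(W) = Mul(6, 10) = 60)
Function('t')(l) = Mul(Rational(1, 117), l) (Function('t')(l) = Mul(Rational(1, 9), Mul(l, Pow(13, -1))) = Mul(Rational(1, 9), Mul(l, Rational(1, 13))) = Mul(Rational(1, 9), Mul(Rational(1, 13), l)) = Mul(Rational(1, 117), l))
Function('k')(R) = Mul(5, R)
Mul(Function('t')(4), Add(Function('k')(13), Mul(Add(Function('x')(0), 1), 5))) = Mul(Mul(Rational(1, 117), 4), Add(Mul(5, 13), Mul(Add(60, 1), 5))) = Mul(Rational(4, 117), Add(65, Mul(61, 5))) = Mul(Rational(4, 117), Add(65, 305)) = Mul(Rational(4, 117), 370) = Rational(1480, 117)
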